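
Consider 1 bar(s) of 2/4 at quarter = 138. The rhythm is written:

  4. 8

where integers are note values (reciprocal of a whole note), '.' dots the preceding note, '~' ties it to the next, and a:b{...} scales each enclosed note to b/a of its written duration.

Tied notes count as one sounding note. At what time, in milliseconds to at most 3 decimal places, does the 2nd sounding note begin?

note 2 onset = 3/2b = 652.174ms

1. 0.0ms @ 0 + 652.174ms (3/2)
2. 652.174ms @ 3/2 + 217.391ms (1/2)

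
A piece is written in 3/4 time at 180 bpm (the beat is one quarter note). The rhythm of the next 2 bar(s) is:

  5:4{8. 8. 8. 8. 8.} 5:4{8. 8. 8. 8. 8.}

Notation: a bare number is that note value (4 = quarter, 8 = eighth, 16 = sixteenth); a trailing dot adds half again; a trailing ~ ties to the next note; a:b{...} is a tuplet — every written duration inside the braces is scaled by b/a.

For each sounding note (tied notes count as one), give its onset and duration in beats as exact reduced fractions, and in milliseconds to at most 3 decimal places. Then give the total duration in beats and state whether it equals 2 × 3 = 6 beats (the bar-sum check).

1) 0.0ms=0b +200.0ms=3/5b
2) 200.0ms=3/5b +200.0ms=3/5b
3) 400.0ms=6/5b +200.0ms=3/5b
4) 600.0ms=9/5b +200.0ms=3/5b
5) 800.0ms=12/5b +200.0ms=3/5b
6) 1000.0ms=3b +200.0ms=3/5b
7) 1200.0ms=18/5b +200.0ms=3/5b
8) 1400.0ms=21/5b +200.0ms=3/5b
9) 1600.0ms=24/5b +200.0ms=3/5b
10) 1800.0ms=27/5b +200.0ms=3/5b
Σ=6b of 6 (180bpm 3/4) — PASS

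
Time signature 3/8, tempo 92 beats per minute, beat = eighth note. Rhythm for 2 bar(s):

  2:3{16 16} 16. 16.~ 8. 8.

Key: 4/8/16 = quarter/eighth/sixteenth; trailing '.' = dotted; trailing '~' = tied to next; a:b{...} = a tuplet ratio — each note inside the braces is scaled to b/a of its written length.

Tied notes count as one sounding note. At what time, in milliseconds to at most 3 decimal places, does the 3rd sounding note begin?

note 3 onset = 3/2b = 978.261ms

1. 0.0ms @ 0 + 489.13ms (3/4)
2. 489.13ms @ 3/4 + 489.13ms (3/4)
3. 978.261ms @ 3/2 + 489.13ms (3/4)
4. 1467.391ms @ 9/4 + 1467.391ms (9/4)
5. 2934.783ms @ 9/2 + 978.261ms (3/2)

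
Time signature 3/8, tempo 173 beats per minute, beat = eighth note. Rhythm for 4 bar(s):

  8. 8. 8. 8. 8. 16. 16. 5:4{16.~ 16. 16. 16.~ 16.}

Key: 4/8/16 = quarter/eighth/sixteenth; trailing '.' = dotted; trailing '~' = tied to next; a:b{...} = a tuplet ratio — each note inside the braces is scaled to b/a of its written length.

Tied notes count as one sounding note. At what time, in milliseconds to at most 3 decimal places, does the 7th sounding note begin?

note 7 onset = 33/4b = 2861.272ms

1. 0.0ms @ 0 + 520.231ms (3/2)
2. 520.231ms @ 3/2 + 520.231ms (3/2)
3. 1040.462ms @ 3 + 520.231ms (3/2)
4. 1560.694ms @ 9/2 + 520.231ms (3/2)
5. 2080.925ms @ 6 + 520.231ms (3/2)
6. 2601.156ms @ 15/2 + 260.116ms (3/4)
7. 2861.272ms @ 33/4 + 260.116ms (3/4)
8. 3121.387ms @ 9 + 416.185ms (6/5)
9. 3537.572ms @ 51/5 + 208.092ms (3/5)
10. 3745.665ms @ 54/5 + 416.185ms (6/5)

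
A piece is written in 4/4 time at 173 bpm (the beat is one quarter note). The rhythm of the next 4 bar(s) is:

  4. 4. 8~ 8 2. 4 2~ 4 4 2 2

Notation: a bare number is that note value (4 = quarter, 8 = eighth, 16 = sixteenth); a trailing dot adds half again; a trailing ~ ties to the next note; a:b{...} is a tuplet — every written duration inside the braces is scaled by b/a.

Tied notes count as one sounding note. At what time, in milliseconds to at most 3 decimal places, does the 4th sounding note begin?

note 4 onset = 4b = 1387.283ms

1. 0.0ms @ 0 + 520.231ms (3/2)
2. 520.231ms @ 3/2 + 520.231ms (3/2)
3. 1040.462ms @ 3 + 346.821ms (1)
4. 1387.283ms @ 4 + 1040.462ms (3)
5. 2427.746ms @ 7 + 346.821ms (1)
6. 2774.566ms @ 8 + 1040.462ms (3)
7. 3815.029ms @ 11 + 346.821ms (1)
8. 4161.85ms @ 12 + 693.642ms (2)
9. 4855.491ms @ 14 + 693.642ms (2)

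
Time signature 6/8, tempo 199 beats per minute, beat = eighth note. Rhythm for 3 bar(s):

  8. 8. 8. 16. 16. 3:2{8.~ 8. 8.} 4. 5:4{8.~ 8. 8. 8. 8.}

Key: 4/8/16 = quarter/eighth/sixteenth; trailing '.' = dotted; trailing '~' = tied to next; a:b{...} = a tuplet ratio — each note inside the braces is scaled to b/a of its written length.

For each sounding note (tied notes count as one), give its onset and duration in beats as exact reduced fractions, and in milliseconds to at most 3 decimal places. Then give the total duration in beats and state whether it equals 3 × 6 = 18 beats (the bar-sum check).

1) 0.0ms=0b +452.261ms=3/2b
2) 452.261ms=3/2b +452.261ms=3/2b
3) 904.523ms=3b +452.261ms=3/2b
4) 1356.784ms=9/2b +226.131ms=3/4b
5) 1582.915ms=21/4b +226.131ms=3/4b
6) 1809.045ms=6b +603.015ms=2b
7) 2412.06ms=8b +301.508ms=1b
8) 2713.568ms=9b +904.523ms=3b
9) 3618.09ms=12b +723.618ms=12/5b
10) 4341.709ms=72/5b +361.809ms=6/5b
11) 4703.518ms=78/5b +361.809ms=6/5b
12) 5065.327ms=84/5b +361.809ms=6/5b
Σ=18b of 18 (199bpm 6/8) — PASS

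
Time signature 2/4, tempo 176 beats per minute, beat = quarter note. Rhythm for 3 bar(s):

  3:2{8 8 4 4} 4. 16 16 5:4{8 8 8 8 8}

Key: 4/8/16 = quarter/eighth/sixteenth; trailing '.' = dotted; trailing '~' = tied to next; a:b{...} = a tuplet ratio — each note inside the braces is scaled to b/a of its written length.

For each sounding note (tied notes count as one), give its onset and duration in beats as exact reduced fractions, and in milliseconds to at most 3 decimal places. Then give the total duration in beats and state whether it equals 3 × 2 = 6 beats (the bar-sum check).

1) 0.0ms=0b +113.636ms=1/3b
2) 113.636ms=1/3b +113.636ms=1/3b
3) 227.273ms=2/3b +227.273ms=2/3b
4) 454.545ms=4/3b +227.273ms=2/3b
5) 681.818ms=2b +511.364ms=3/2b
6) 1193.182ms=7/2b +85.227ms=1/4b
7) 1278.409ms=15/4b +85.227ms=1/4b
8) 1363.636ms=4b +136.364ms=2/5b
9) 1500.0ms=22/5b +136.364ms=2/5b
10) 1636.364ms=24/5b +136.364ms=2/5b
11) 1772.727ms=26/5b +136.364ms=2/5b
12) 1909.091ms=28/5b +136.364ms=2/5b
Σ=6b of 6 (176bpm 2/4) — PASS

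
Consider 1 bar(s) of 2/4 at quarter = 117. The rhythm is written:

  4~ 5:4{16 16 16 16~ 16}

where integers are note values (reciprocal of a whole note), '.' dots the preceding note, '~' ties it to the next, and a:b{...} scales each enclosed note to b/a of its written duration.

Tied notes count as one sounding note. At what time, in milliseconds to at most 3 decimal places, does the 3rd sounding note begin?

note 3 onset = 7/5b = 717.949ms

1. 0.0ms @ 0 + 615.385ms (6/5)
2. 615.385ms @ 6/5 + 102.564ms (1/5)
3. 717.949ms @ 7/5 + 102.564ms (1/5)
4. 820.513ms @ 8/5 + 205.128ms (2/5)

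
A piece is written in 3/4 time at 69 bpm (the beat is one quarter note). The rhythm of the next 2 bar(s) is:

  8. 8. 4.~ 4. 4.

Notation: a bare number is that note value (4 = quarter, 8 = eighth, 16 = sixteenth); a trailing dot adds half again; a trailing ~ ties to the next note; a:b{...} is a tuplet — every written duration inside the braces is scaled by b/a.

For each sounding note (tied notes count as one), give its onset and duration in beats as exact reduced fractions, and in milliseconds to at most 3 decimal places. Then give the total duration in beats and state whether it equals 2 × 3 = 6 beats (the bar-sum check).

1) 0.0ms=0b +652.174ms=3/4b
2) 652.174ms=3/4b +652.174ms=3/4b
3) 1304.348ms=3/2b +2608.696ms=3b
4) 3913.043ms=9/2b +1304.348ms=3/2b
Σ=6b of 6 (69bpm 3/4) — PASS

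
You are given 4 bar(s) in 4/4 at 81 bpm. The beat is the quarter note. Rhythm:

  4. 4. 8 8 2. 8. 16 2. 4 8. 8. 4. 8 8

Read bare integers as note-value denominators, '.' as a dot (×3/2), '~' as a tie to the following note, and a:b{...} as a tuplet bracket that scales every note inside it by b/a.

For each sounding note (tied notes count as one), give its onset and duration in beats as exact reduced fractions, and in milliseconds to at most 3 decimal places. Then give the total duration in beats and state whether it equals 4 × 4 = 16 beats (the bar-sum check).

1) 0.0ms=0b +1111.111ms=3/2b
2) 1111.111ms=3/2b +1111.111ms=3/2b
3) 2222.222ms=3b +370.37ms=1/2b
4) 2592.593ms=7/2b +370.37ms=1/2b
5) 2962.963ms=4b +2222.222ms=3b
6) 5185.185ms=7b +555.556ms=3/4b
7) 5740.741ms=31/4b +185.185ms=1/4b
8) 5925.926ms=8b +2222.222ms=3b
9) 8148.148ms=11b +740.741ms=1b
10) 8888.889ms=12b +555.556ms=3/4b
11) 9444.444ms=51/4b +555.556ms=3/4b
12) 10000.0ms=27/2b +1111.111ms=3/2b
13) 11111.111ms=15b +370.37ms=1/2b
14) 11481.481ms=31/2b +370.37ms=1/2b
Σ=16b of 16 (81bpm 4/4) — PASS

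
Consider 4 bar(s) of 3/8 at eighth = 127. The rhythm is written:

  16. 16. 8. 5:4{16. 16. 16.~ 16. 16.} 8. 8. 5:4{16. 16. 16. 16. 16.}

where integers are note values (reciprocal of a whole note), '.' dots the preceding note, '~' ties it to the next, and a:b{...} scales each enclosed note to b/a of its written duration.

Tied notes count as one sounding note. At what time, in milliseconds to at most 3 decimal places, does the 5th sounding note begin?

note 5 onset = 18/5b = 1700.787ms

1. 0.0ms @ 0 + 354.331ms (3/4)
2. 354.331ms @ 3/4 + 354.331ms (3/4)
3. 708.661ms @ 3/2 + 708.661ms (3/2)
4. 1417.323ms @ 3 + 283.465ms (3/5)
5. 1700.787ms @ 18/5 + 283.465ms (3/5)
6. 1984.252ms @ 21/5 + 566.929ms (6/5)
7. 2551.181ms @ 27/5 + 283.465ms (3/5)
8. 2834.646ms @ 6 + 708.661ms (3/2)
9. 3543.307ms @ 15/2 + 708.661ms (3/2)
10. 4251.969ms @ 9 + 283.465ms (3/5)
11. 4535.433ms @ 48/5 + 283.465ms (3/5)
12. 4818.898ms @ 51/5 + 283.465ms (3/5)
13. 5102.362ms @ 54/5 + 283.465ms (3/5)
14. 5385.827ms @ 57/5 + 283.465ms (3/5)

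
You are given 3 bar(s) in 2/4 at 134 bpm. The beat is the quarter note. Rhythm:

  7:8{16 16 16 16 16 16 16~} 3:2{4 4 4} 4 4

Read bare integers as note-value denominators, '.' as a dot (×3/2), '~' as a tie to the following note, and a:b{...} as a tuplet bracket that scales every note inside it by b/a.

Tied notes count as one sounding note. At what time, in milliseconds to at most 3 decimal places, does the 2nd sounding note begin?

1. 0.0ms @ 0 + 127.932ms (2/7)
2. 127.932ms @ 2/7 + 127.932ms (2/7)
3. 255.864ms @ 4/7 + 127.932ms (2/7)
4. 383.795ms @ 6/7 + 127.932ms (2/7)
5. 511.727ms @ 8/7 + 127.932ms (2/7)
6. 639.659ms @ 10/7 + 127.932ms (2/7)
7. 767.591ms @ 12/7 + 426.439ms (20/21)
8. 1194.03ms @ 8/3 + 298.507ms (2/3)
9. 1492.537ms @ 10/3 + 298.507ms (2/3)
10. 1791.045ms @ 4 + 447.761ms (1)
11. 2238.806ms @ 5 + 447.761ms (1)

note 2 onset = 2/7b = 127.932ms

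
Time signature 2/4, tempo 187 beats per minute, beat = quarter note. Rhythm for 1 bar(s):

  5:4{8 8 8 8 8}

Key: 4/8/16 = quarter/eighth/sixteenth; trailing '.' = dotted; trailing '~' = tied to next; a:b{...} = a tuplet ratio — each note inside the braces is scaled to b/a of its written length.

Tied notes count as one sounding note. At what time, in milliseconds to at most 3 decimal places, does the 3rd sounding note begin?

note 3 onset = 4/5b = 256.684ms

1. 0.0ms @ 0 + 128.342ms (2/5)
2. 128.342ms @ 2/5 + 128.342ms (2/5)
3. 256.684ms @ 4/5 + 128.342ms (2/5)
4. 385.027ms @ 6/5 + 128.342ms (2/5)
5. 513.369ms @ 8/5 + 128.342ms (2/5)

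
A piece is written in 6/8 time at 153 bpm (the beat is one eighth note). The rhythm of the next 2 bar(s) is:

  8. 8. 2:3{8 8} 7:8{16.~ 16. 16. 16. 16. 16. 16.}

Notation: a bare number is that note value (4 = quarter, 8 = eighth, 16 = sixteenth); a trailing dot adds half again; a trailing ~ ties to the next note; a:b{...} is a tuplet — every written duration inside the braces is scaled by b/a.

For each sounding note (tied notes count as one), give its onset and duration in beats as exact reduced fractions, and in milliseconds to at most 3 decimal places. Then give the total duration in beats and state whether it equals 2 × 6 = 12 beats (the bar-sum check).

1) 0.0ms=0b +588.235ms=3/2b
2) 588.235ms=3/2b +588.235ms=3/2b
3) 1176.471ms=3b +588.235ms=3/2b
4) 1764.706ms=9/2b +588.235ms=3/2b
5) 2352.941ms=6b +672.269ms=12/7b
6) 3025.21ms=54/7b +336.134ms=6/7b
7) 3361.345ms=60/7b +336.134ms=6/7b
8) 3697.479ms=66/7b +336.134ms=6/7b
9) 4033.613ms=72/7b +336.134ms=6/7b
10) 4369.748ms=78/7b +336.134ms=6/7b
Σ=12b of 12 (153bpm 6/8) — PASS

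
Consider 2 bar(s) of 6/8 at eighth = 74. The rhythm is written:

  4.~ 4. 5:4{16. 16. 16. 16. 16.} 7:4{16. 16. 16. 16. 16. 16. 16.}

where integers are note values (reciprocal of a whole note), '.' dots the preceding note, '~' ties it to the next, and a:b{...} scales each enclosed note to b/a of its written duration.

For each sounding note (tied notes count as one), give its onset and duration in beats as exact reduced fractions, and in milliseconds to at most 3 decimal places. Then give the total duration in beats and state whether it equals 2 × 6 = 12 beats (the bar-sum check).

1) 0.0ms=0b +4864.865ms=6b
2) 4864.865ms=6b +486.486ms=3/5b
3) 5351.351ms=33/5b +486.486ms=3/5b
4) 5837.838ms=36/5b +486.486ms=3/5b
5) 6324.324ms=39/5b +486.486ms=3/5b
6) 6810.811ms=42/5b +486.486ms=3/5b
7) 7297.297ms=9b +347.49ms=3/7b
8) 7644.788ms=66/7b +347.49ms=3/7b
9) 7992.278ms=69/7b +347.49ms=3/7b
10) 8339.768ms=72/7b +347.49ms=3/7b
11) 8687.259ms=75/7b +347.49ms=3/7b
12) 9034.749ms=78/7b +347.49ms=3/7b
13) 9382.239ms=81/7b +347.49ms=3/7b
Σ=12b of 12 (74bpm 6/8) — PASS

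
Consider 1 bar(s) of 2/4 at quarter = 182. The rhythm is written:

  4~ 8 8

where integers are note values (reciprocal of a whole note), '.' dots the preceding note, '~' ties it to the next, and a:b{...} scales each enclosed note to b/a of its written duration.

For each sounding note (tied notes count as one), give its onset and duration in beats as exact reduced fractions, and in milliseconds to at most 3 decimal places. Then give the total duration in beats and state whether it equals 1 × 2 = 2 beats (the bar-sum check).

1) 0.0ms=0b +494.505ms=3/2b
2) 494.505ms=3/2b +164.835ms=1/2b
Σ=2b of 2 (182bpm 2/4) — PASS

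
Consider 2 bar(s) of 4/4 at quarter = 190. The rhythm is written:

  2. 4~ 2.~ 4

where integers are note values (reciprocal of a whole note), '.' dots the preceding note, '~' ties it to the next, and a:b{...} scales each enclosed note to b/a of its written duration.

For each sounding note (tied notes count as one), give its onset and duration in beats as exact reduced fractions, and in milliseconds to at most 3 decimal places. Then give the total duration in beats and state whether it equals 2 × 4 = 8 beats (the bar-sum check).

1) 0.0ms=0b +947.368ms=3b
2) 947.368ms=3b +1578.947ms=5b
Σ=8b of 8 (190bpm 4/4) — PASS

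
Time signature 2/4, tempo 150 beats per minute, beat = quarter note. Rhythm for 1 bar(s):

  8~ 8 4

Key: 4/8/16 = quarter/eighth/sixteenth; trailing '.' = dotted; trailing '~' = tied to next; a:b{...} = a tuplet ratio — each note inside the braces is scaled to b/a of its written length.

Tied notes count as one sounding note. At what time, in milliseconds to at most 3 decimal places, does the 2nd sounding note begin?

1. 0.0ms @ 0 + 400.0ms (1)
2. 400.0ms @ 1 + 400.0ms (1)

note 2 onset = 1b = 400.0ms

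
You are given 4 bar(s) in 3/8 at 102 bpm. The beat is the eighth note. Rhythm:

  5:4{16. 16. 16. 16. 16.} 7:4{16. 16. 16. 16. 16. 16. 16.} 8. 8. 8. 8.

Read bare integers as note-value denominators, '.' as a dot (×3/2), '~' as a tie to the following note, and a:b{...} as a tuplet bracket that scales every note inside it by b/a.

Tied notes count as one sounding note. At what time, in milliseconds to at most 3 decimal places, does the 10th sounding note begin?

1. 0.0ms @ 0 + 352.941ms (3/5)
2. 352.941ms @ 3/5 + 352.941ms (3/5)
3. 705.882ms @ 6/5 + 352.941ms (3/5)
4. 1058.824ms @ 9/5 + 352.941ms (3/5)
5. 1411.765ms @ 12/5 + 352.941ms (3/5)
6. 1764.706ms @ 3 + 252.101ms (3/7)
7. 2016.807ms @ 24/7 + 252.101ms (3/7)
8. 2268.908ms @ 27/7 + 252.101ms (3/7)
9. 2521.008ms @ 30/7 + 252.101ms (3/7)
10. 2773.109ms @ 33/7 + 252.101ms (3/7)
11. 3025.21ms @ 36/7 + 252.101ms (3/7)
12. 3277.311ms @ 39/7 + 252.101ms (3/7)
13. 3529.412ms @ 6 + 882.353ms (3/2)
14. 4411.765ms @ 15/2 + 882.353ms (3/2)
15. 5294.118ms @ 9 + 882.353ms (3/2)
16. 6176.471ms @ 21/2 + 882.353ms (3/2)

note 10 onset = 33/7b = 2773.109ms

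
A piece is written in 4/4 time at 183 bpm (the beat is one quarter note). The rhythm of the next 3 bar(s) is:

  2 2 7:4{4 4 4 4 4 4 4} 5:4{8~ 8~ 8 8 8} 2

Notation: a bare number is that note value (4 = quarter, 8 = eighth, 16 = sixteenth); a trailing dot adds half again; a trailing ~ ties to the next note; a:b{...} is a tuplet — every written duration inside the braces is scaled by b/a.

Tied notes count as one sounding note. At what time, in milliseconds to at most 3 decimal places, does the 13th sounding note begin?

1. 0.0ms @ 0 + 655.738ms (2)
2. 655.738ms @ 2 + 655.738ms (2)
3. 1311.475ms @ 4 + 187.354ms (4/7)
4. 1498.829ms @ 32/7 + 187.354ms (4/7)
5. 1686.183ms @ 36/7 + 187.354ms (4/7)
6. 1873.536ms @ 40/7 + 187.354ms (4/7)
7. 2060.89ms @ 44/7 + 187.354ms (4/7)
8. 2248.244ms @ 48/7 + 187.354ms (4/7)
9. 2435.597ms @ 52/7 + 187.354ms (4/7)
10. 2622.951ms @ 8 + 393.443ms (6/5)
11. 3016.393ms @ 46/5 + 131.148ms (2/5)
12. 3147.541ms @ 48/5 + 131.148ms (2/5)
13. 3278.689ms @ 10 + 655.738ms (2)

note 13 onset = 10b = 3278.689ms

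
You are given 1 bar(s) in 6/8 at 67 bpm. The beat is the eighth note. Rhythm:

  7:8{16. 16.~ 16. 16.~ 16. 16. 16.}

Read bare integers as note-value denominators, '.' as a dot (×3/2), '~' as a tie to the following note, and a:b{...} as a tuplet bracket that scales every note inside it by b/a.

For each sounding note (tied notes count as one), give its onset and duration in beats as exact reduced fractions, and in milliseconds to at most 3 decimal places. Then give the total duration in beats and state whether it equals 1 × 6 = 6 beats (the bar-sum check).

1) 0.0ms=0b +767.591ms=6/7b
2) 767.591ms=6/7b +1535.181ms=12/7b
3) 2302.772ms=18/7b +1535.181ms=12/7b
4) 3837.953ms=30/7b +767.591ms=6/7b
5) 4605.544ms=36/7b +767.591ms=6/7b
Σ=6b of 6 (67bpm 6/8) — PASS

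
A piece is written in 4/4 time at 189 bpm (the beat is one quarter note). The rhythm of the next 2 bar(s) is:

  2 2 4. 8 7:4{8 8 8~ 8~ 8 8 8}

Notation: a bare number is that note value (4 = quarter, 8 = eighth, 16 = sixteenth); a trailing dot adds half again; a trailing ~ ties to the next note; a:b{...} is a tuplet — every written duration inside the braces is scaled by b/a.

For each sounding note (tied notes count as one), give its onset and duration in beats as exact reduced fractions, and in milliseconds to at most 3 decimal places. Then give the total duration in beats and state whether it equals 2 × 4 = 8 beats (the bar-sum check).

1) 0.0ms=0b +634.921ms=2b
2) 634.921ms=2b +634.921ms=2b
3) 1269.841ms=4b +476.19ms=3/2b
4) 1746.032ms=11/2b +158.73ms=1/2b
5) 1904.762ms=6b +90.703ms=2/7b
6) 1995.465ms=44/7b +90.703ms=2/7b
7) 2086.168ms=46/7b +272.109ms=6/7b
8) 2358.277ms=52/7b +90.703ms=2/7b
9) 2448.98ms=54/7b +90.703ms=2/7b
Σ=8b of 8 (189bpm 4/4) — PASS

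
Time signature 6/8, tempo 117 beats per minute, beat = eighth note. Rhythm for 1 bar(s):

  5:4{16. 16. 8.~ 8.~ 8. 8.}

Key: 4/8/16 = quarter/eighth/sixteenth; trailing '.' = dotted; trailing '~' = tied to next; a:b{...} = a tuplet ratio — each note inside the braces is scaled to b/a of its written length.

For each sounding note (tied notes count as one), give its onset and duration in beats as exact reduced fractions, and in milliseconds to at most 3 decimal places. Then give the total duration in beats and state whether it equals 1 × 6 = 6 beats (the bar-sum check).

1) 0.0ms=0b +307.692ms=3/5b
2) 307.692ms=3/5b +307.692ms=3/5b
3) 615.385ms=6/5b +1846.154ms=18/5b
4) 2461.538ms=24/5b +615.385ms=6/5b
Σ=6b of 6 (117bpm 6/8) — PASS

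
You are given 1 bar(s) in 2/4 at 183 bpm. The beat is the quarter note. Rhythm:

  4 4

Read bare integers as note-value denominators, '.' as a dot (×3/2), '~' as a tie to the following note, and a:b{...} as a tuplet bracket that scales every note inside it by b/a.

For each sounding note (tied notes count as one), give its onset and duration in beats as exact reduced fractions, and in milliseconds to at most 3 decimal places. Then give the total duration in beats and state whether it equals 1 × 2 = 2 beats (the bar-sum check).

1) 0.0ms=0b +327.869ms=1b
2) 327.869ms=1b +327.869ms=1b
Σ=2b of 2 (183bpm 2/4) — PASS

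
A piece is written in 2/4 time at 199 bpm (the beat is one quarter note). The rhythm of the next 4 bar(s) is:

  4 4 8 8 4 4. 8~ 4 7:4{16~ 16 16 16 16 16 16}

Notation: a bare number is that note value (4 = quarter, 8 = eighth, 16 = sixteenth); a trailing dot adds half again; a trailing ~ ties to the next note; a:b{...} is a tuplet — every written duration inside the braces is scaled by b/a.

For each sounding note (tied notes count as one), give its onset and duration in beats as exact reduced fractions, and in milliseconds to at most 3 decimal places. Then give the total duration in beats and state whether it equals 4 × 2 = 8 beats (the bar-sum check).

1) 0.0ms=0b +301.508ms=1b
2) 301.508ms=1b +301.508ms=1b
3) 603.015ms=2b +150.754ms=1/2b
4) 753.769ms=5/2b +150.754ms=1/2b
5) 904.523ms=3b +301.508ms=1b
6) 1206.03ms=4b +452.261ms=3/2b
7) 1658.291ms=11/2b +452.261ms=3/2b
8) 2110.553ms=7b +86.145ms=2/7b
9) 2196.698ms=51/7b +43.073ms=1/7b
10) 2239.77ms=52/7b +43.073ms=1/7b
11) 2282.843ms=53/7b +43.073ms=1/7b
12) 2325.915ms=54/7b +43.073ms=1/7b
13) 2368.988ms=55/7b +43.073ms=1/7b
Σ=8b of 8 (199bpm 2/4) — PASS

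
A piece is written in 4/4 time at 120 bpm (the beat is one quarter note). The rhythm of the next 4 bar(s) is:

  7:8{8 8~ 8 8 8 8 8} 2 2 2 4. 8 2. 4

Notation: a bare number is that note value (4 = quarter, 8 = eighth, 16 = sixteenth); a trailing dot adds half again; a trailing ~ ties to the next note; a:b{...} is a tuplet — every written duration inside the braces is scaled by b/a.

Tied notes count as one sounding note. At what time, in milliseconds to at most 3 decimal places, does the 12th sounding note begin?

note 12 onset = 12b = 6000.0ms

1. 0.0ms @ 0 + 285.714ms (4/7)
2. 285.714ms @ 4/7 + 571.429ms (8/7)
3. 857.143ms @ 12/7 + 285.714ms (4/7)
4. 1142.857ms @ 16/7 + 285.714ms (4/7)
5. 1428.571ms @ 20/7 + 285.714ms (4/7)
6. 1714.286ms @ 24/7 + 285.714ms (4/7)
7. 2000.0ms @ 4 + 1000.0ms (2)
8. 3000.0ms @ 6 + 1000.0ms (2)
9. 4000.0ms @ 8 + 1000.0ms (2)
10. 5000.0ms @ 10 + 750.0ms (3/2)
11. 5750.0ms @ 23/2 + 250.0ms (1/2)
12. 6000.0ms @ 12 + 1500.0ms (3)
13. 7500.0ms @ 15 + 500.0ms (1)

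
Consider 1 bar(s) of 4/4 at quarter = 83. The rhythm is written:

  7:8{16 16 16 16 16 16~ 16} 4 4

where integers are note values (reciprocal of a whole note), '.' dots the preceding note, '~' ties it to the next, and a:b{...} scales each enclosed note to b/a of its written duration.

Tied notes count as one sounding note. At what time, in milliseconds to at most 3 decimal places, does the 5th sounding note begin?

note 5 onset = 8/7b = 826.162ms

1. 0.0ms @ 0 + 206.54ms (2/7)
2. 206.54ms @ 2/7 + 206.54ms (2/7)
3. 413.081ms @ 4/7 + 206.54ms (2/7)
4. 619.621ms @ 6/7 + 206.54ms (2/7)
5. 826.162ms @ 8/7 + 206.54ms (2/7)
6. 1032.702ms @ 10/7 + 413.081ms (4/7)
7. 1445.783ms @ 2 + 722.892ms (1)
8. 2168.675ms @ 3 + 722.892ms (1)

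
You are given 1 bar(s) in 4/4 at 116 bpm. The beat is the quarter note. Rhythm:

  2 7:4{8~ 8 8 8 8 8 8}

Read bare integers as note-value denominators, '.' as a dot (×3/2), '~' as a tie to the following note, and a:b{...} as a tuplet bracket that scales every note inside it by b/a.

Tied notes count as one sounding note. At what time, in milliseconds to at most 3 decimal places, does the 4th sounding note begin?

note 4 onset = 20/7b = 1477.833ms

1. 0.0ms @ 0 + 1034.483ms (2)
2. 1034.483ms @ 2 + 295.567ms (4/7)
3. 1330.049ms @ 18/7 + 147.783ms (2/7)
4. 1477.833ms @ 20/7 + 147.783ms (2/7)
5. 1625.616ms @ 22/7 + 147.783ms (2/7)
6. 1773.399ms @ 24/7 + 147.783ms (2/7)
7. 1921.182ms @ 26/7 + 147.783ms (2/7)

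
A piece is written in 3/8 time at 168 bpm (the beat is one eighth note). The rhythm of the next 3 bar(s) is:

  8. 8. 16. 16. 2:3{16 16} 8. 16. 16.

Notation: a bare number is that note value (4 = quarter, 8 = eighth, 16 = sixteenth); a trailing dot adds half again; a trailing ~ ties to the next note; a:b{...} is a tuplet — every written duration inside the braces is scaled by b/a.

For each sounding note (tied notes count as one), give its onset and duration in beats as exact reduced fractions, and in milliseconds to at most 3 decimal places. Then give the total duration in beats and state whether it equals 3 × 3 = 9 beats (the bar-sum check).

1) 0.0ms=0b +535.714ms=3/2b
2) 535.714ms=3/2b +535.714ms=3/2b
3) 1071.429ms=3b +267.857ms=3/4b
4) 1339.286ms=15/4b +267.857ms=3/4b
5) 1607.143ms=9/2b +267.857ms=3/4b
6) 1875.0ms=21/4b +267.857ms=3/4b
7) 2142.857ms=6b +535.714ms=3/2b
8) 2678.571ms=15/2b +267.857ms=3/4b
9) 2946.429ms=33/4b +267.857ms=3/4b
Σ=9b of 9 (168bpm 3/8) — PASS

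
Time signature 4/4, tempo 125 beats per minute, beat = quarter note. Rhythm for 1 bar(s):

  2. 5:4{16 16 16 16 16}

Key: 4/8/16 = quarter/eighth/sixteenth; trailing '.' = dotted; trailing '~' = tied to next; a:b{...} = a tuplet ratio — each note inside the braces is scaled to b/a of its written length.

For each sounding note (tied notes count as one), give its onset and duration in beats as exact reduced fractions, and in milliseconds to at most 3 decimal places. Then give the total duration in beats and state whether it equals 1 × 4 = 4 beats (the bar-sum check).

1) 0.0ms=0b +1440.0ms=3b
2) 1440.0ms=3b +96.0ms=1/5b
3) 1536.0ms=16/5b +96.0ms=1/5b
4) 1632.0ms=17/5b +96.0ms=1/5b
5) 1728.0ms=18/5b +96.0ms=1/5b
6) 1824.0ms=19/5b +96.0ms=1/5b
Σ=4b of 4 (125bpm 4/4) — PASS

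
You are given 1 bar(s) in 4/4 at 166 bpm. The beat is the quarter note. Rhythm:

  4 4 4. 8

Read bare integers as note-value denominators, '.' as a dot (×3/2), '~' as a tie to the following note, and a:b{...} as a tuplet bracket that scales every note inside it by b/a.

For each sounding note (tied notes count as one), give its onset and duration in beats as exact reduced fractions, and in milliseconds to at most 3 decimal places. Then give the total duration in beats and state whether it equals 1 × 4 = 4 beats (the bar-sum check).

1) 0.0ms=0b +361.446ms=1b
2) 361.446ms=1b +361.446ms=1b
3) 722.892ms=2b +542.169ms=3/2b
4) 1265.06ms=7/2b +180.723ms=1/2b
Σ=4b of 4 (166bpm 4/4) — PASS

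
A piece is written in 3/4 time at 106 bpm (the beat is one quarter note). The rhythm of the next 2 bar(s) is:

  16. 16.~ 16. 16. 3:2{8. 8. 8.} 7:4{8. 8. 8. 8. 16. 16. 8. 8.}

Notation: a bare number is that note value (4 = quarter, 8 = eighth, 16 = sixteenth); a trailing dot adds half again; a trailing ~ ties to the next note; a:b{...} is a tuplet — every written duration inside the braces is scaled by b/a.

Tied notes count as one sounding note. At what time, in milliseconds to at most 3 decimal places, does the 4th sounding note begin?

1. 0.0ms @ 0 + 212.264ms (3/8)
2. 212.264ms @ 3/8 + 424.528ms (3/4)
3. 636.792ms @ 9/8 + 212.264ms (3/8)
4. 849.057ms @ 3/2 + 283.019ms (1/2)
5. 1132.075ms @ 2 + 283.019ms (1/2)
6. 1415.094ms @ 5/2 + 283.019ms (1/2)
7. 1698.113ms @ 3 + 242.588ms (3/7)
8. 1940.701ms @ 24/7 + 242.588ms (3/7)
9. 2183.288ms @ 27/7 + 242.588ms (3/7)
10. 2425.876ms @ 30/7 + 242.588ms (3/7)
11. 2668.464ms @ 33/7 + 121.294ms (3/14)
12. 2789.757ms @ 69/14 + 121.294ms (3/14)
13. 2911.051ms @ 36/7 + 242.588ms (3/7)
14. 3153.639ms @ 39/7 + 242.588ms (3/7)

note 4 onset = 3/2b = 849.057ms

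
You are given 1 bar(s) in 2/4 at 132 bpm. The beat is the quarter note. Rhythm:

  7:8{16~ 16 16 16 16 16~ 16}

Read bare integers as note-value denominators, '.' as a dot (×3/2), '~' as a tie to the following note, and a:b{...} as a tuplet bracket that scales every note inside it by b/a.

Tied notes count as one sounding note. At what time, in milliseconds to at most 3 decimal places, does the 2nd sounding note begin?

1. 0.0ms @ 0 + 259.74ms (4/7)
2. 259.74ms @ 4/7 + 129.87ms (2/7)
3. 389.61ms @ 6/7 + 129.87ms (2/7)
4. 519.481ms @ 8/7 + 129.87ms (2/7)
5. 649.351ms @ 10/7 + 259.74ms (4/7)

note 2 onset = 4/7b = 259.74ms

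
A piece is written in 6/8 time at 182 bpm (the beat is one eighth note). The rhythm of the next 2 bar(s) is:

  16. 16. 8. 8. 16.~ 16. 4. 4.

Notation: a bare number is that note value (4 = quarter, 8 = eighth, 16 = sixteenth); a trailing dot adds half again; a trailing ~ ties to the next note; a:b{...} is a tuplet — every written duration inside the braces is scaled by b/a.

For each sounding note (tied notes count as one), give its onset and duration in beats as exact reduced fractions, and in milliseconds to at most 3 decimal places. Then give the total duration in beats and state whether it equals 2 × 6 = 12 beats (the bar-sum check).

1) 0.0ms=0b +247.253ms=3/4b
2) 247.253ms=3/4b +247.253ms=3/4b
3) 494.505ms=3/2b +494.505ms=3/2b
4) 989.011ms=3b +494.505ms=3/2b
5) 1483.516ms=9/2b +494.505ms=3/2b
6) 1978.022ms=6b +989.011ms=3b
7) 2967.033ms=9b +989.011ms=3b
Σ=12b of 12 (182bpm 6/8) — PASS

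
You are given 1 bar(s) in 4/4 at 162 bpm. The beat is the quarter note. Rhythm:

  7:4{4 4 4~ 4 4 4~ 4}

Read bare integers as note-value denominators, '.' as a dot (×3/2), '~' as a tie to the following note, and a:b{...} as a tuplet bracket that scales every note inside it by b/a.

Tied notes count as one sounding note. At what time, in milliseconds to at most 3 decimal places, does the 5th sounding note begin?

1. 0.0ms @ 0 + 211.64ms (4/7)
2. 211.64ms @ 4/7 + 211.64ms (4/7)
3. 423.28ms @ 8/7 + 423.28ms (8/7)
4. 846.561ms @ 16/7 + 211.64ms (4/7)
5. 1058.201ms @ 20/7 + 423.28ms (8/7)

note 5 onset = 20/7b = 1058.201ms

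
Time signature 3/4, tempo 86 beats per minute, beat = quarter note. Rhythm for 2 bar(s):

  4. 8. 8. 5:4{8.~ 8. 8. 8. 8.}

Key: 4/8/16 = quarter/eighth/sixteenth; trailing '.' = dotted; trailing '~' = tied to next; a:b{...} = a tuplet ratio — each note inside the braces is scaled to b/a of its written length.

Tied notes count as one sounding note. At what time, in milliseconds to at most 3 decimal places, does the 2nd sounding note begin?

1. 0.0ms @ 0 + 1046.512ms (3/2)
2. 1046.512ms @ 3/2 + 523.256ms (3/4)
3. 1569.767ms @ 9/4 + 523.256ms (3/4)
4. 2093.023ms @ 3 + 837.209ms (6/5)
5. 2930.233ms @ 21/5 + 418.605ms (3/5)
6. 3348.837ms @ 24/5 + 418.605ms (3/5)
7. 3767.442ms @ 27/5 + 418.605ms (3/5)

note 2 onset = 3/2b = 1046.512ms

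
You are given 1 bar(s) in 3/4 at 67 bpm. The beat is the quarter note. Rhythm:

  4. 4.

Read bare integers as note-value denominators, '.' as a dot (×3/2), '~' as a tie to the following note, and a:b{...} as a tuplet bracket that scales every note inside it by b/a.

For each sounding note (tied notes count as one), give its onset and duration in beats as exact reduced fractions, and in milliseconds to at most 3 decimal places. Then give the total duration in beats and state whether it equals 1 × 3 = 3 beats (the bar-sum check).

1) 0.0ms=0b +1343.284ms=3/2b
2) 1343.284ms=3/2b +1343.284ms=3/2b
Σ=3b of 3 (67bpm 3/4) — PASS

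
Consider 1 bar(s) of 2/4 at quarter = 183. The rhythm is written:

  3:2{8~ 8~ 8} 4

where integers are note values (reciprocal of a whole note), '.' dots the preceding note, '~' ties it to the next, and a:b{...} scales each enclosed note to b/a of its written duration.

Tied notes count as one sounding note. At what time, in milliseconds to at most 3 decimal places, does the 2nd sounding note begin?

note 2 onset = 1b = 327.869ms

1. 0.0ms @ 0 + 327.869ms (1)
2. 327.869ms @ 1 + 327.869ms (1)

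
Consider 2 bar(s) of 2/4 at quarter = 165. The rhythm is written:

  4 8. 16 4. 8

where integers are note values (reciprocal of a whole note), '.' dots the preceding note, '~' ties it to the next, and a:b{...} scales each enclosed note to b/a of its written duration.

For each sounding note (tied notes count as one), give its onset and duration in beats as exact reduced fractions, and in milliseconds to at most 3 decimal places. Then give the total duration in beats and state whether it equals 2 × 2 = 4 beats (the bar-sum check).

1) 0.0ms=0b +363.636ms=1b
2) 363.636ms=1b +272.727ms=3/4b
3) 636.364ms=7/4b +90.909ms=1/4b
4) 727.273ms=2b +545.455ms=3/2b
5) 1272.727ms=7/2b +181.818ms=1/2b
Σ=4b of 4 (165bpm 2/4) — PASS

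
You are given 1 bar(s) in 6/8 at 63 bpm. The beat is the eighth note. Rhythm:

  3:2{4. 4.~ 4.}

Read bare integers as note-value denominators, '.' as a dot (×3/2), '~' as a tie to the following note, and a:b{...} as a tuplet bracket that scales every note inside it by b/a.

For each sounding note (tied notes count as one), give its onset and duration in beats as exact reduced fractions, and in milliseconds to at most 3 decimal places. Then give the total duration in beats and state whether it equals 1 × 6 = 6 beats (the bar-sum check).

1) 0.0ms=0b +1904.762ms=2b
2) 1904.762ms=2b +3809.524ms=4b
Σ=6b of 6 (63bpm 6/8) — PASS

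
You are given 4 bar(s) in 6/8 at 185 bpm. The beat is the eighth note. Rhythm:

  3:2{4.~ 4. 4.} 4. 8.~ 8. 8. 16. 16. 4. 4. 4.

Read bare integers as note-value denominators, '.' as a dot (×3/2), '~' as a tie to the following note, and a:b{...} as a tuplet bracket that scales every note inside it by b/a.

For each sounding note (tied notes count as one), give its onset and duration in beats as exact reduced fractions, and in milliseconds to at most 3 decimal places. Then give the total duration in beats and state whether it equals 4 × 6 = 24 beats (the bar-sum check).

1) 0.0ms=0b +1297.297ms=4b
2) 1297.297ms=4b +648.649ms=2b
3) 1945.946ms=6b +972.973ms=3b
4) 2918.919ms=9b +972.973ms=3b
5) 3891.892ms=12b +486.486ms=3/2b
6) 4378.378ms=27/2b +243.243ms=3/4b
7) 4621.622ms=57/4b +243.243ms=3/4b
8) 4864.865ms=15b +972.973ms=3b
9) 5837.838ms=18b +972.973ms=3b
10) 6810.811ms=21b +972.973ms=3b
Σ=24b of 24 (185bpm 6/8) — PASS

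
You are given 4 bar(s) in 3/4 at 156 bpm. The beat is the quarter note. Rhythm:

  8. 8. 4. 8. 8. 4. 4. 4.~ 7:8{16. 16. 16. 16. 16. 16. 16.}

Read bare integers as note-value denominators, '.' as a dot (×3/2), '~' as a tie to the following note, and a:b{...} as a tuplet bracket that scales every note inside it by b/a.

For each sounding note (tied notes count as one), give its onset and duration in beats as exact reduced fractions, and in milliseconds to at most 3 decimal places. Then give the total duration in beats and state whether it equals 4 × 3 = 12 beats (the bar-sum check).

1) 0.0ms=0b +288.462ms=3/4b
2) 288.462ms=3/4b +288.462ms=3/4b
3) 576.923ms=3/2b +576.923ms=3/2b
4) 1153.846ms=3b +288.462ms=3/4b
5) 1442.308ms=15/4b +288.462ms=3/4b
6) 1730.769ms=9/2b +576.923ms=3/2b
7) 2307.692ms=6b +576.923ms=3/2b
8) 2884.615ms=15/2b +741.758ms=27/14b
9) 3626.374ms=66/7b +164.835ms=3/7b
10) 3791.209ms=69/7b +164.835ms=3/7b
11) 3956.044ms=72/7b +164.835ms=3/7b
12) 4120.879ms=75/7b +164.835ms=3/7b
13) 4285.714ms=78/7b +164.835ms=3/7b
14) 4450.549ms=81/7b +164.835ms=3/7b
Σ=12b of 12 (156bpm 3/4) — PASS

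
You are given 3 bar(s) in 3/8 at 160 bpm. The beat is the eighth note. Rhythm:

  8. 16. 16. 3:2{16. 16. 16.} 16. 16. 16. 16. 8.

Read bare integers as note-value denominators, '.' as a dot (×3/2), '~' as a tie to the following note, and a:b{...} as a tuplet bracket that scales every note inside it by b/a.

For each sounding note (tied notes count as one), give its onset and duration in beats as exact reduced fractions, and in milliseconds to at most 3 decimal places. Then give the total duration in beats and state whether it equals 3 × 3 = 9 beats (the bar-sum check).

1) 0.0ms=0b +562.5ms=3/2b
2) 562.5ms=3/2b +281.25ms=3/4b
3) 843.75ms=9/4b +281.25ms=3/4b
4) 1125.0ms=3b +187.5ms=1/2b
5) 1312.5ms=7/2b +187.5ms=1/2b
6) 1500.0ms=4b +187.5ms=1/2b
7) 1687.5ms=9/2b +281.25ms=3/4b
8) 1968.75ms=21/4b +281.25ms=3/4b
9) 2250.0ms=6b +281.25ms=3/4b
10) 2531.25ms=27/4b +281.25ms=3/4b
11) 2812.5ms=15/2b +562.5ms=3/2b
Σ=9b of 9 (160bpm 3/8) — PASS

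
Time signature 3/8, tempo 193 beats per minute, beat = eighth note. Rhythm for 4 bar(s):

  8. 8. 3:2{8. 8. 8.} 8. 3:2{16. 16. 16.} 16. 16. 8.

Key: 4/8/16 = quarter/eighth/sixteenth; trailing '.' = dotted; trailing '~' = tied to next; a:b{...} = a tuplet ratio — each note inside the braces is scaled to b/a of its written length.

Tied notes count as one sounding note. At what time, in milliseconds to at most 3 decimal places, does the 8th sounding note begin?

1. 0.0ms @ 0 + 466.321ms (3/2)
2. 466.321ms @ 3/2 + 466.321ms (3/2)
3. 932.642ms @ 3 + 310.881ms (1)
4. 1243.523ms @ 4 + 310.881ms (1)
5. 1554.404ms @ 5 + 310.881ms (1)
6. 1865.285ms @ 6 + 466.321ms (3/2)
7. 2331.606ms @ 15/2 + 155.44ms (1/2)
8. 2487.047ms @ 8 + 155.44ms (1/2)
9. 2642.487ms @ 17/2 + 155.44ms (1/2)
10. 2797.927ms @ 9 + 233.161ms (3/4)
11. 3031.088ms @ 39/4 + 233.161ms (3/4)
12. 3264.249ms @ 21/2 + 466.321ms (3/2)

note 8 onset = 8b = 2487.047ms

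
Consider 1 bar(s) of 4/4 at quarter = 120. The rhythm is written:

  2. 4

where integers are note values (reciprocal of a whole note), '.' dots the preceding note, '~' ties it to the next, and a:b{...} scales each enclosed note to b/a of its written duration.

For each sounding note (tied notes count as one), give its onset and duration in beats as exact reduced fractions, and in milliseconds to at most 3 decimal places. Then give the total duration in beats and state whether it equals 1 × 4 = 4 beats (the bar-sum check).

1) 0.0ms=0b +1500.0ms=3b
2) 1500.0ms=3b +500.0ms=1b
Σ=4b of 4 (120bpm 4/4) — PASS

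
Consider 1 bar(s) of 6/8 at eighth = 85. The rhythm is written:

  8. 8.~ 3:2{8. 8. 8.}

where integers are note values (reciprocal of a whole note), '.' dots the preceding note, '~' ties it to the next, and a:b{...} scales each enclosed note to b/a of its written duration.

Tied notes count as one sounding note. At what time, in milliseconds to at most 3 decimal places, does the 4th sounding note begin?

1. 0.0ms @ 0 + 1058.824ms (3/2)
2. 1058.824ms @ 3/2 + 1764.706ms (5/2)
3. 2823.529ms @ 4 + 705.882ms (1)
4. 3529.412ms @ 5 + 705.882ms (1)

note 4 onset = 5b = 3529.412ms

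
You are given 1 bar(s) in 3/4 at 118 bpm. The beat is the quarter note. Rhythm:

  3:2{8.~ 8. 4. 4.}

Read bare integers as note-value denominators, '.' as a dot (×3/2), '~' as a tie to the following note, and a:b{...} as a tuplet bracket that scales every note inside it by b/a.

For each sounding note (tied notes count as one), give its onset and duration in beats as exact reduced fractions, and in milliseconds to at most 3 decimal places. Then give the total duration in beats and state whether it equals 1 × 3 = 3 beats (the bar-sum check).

1) 0.0ms=0b +508.475ms=1b
2) 508.475ms=1b +508.475ms=1b
3) 1016.949ms=2b +508.475ms=1b
Σ=3b of 3 (118bpm 3/4) — PASS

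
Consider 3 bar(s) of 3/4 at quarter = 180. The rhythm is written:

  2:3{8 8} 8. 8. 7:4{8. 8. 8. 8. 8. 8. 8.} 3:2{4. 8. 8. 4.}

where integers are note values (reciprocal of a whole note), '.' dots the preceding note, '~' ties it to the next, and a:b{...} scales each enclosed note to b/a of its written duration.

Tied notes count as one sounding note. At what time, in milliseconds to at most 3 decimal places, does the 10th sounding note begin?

note 10 onset = 36/7b = 1714.286ms

1. 0.0ms @ 0 + 250.0ms (3/4)
2. 250.0ms @ 3/4 + 250.0ms (3/4)
3. 500.0ms @ 3/2 + 250.0ms (3/4)
4. 750.0ms @ 9/4 + 250.0ms (3/4)
5. 1000.0ms @ 3 + 142.857ms (3/7)
6. 1142.857ms @ 24/7 + 142.857ms (3/7)
7. 1285.714ms @ 27/7 + 142.857ms (3/7)
8. 1428.571ms @ 30/7 + 142.857ms (3/7)
9. 1571.429ms @ 33/7 + 142.857ms (3/7)
10. 1714.286ms @ 36/7 + 142.857ms (3/7)
11. 1857.143ms @ 39/7 + 142.857ms (3/7)
12. 2000.0ms @ 6 + 333.333ms (1)
13. 2333.333ms @ 7 + 166.667ms (1/2)
14. 2500.0ms @ 15/2 + 166.667ms (1/2)
15. 2666.667ms @ 8 + 333.333ms (1)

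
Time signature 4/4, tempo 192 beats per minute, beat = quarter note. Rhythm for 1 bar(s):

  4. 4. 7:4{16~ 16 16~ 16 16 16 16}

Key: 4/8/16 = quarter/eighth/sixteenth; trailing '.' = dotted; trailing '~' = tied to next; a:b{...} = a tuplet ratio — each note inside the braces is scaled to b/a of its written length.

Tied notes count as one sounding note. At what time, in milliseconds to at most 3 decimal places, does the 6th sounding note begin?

1. 0.0ms @ 0 + 468.75ms (3/2)
2. 468.75ms @ 3/2 + 468.75ms (3/2)
3. 937.5ms @ 3 + 89.286ms (2/7)
4. 1026.786ms @ 23/7 + 89.286ms (2/7)
5. 1116.071ms @ 25/7 + 44.643ms (1/7)
6. 1160.714ms @ 26/7 + 44.643ms (1/7)
7. 1205.357ms @ 27/7 + 44.643ms (1/7)

note 6 onset = 26/7b = 1160.714ms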